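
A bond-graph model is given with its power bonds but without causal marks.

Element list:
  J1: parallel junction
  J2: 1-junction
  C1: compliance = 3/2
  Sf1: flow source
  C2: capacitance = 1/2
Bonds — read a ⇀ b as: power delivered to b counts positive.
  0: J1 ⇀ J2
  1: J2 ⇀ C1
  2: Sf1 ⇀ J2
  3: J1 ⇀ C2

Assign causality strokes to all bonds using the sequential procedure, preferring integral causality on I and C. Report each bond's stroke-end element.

#2 stroke→Sf1  (Sf1 fixes flow; stroke at Sf1)
#0 stroke→J2  (J2: bond 2 brought flow, rest push out)
#1 stroke→J2  (common-f at J2 fixed by 2)
#3 stroke→J1  (only one effort-in slot at J1)

b0 stroke at J2
b1 stroke at J2
b2 stroke at Sf1
b3 stroke at J1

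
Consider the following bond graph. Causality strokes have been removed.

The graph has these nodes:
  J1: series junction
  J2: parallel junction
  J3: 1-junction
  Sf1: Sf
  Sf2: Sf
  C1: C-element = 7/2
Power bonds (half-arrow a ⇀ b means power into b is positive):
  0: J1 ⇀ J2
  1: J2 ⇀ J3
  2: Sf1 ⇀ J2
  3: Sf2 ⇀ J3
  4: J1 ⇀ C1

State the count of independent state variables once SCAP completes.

b2 stroke at Sf1  (Sf1 (Sf) sets flow on bond)
b3 stroke at Sf2  (Sf2 fixes flow; stroke at Sf2)
b1 stroke at J3  (J3: bond 3 brought flow, rest push out)
b0 stroke at J2  (J2: last free bond brings effort in)
b4 stroke at J1  (common-f at J1 fixed by 0)

1  (C1 all integral)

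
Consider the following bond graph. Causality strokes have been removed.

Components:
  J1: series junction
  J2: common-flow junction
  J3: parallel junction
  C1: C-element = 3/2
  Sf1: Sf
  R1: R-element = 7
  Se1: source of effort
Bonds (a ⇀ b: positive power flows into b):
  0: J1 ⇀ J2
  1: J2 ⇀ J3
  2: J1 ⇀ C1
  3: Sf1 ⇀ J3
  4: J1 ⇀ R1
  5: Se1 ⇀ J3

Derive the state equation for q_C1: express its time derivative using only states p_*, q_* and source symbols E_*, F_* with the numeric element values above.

bond 3 stroke→Sf1  (source Sf1 imposes f)
bond 5 stroke→J3  (Se1 (Se) sets effort on bond)
bond 1 stroke→J2  (0-jn J3 has e-setter on 5)
bond 0 stroke→J1  (only one flow-in slot at J2)
bond 2 stroke→J1  (prefer integral on C1)
bond 4 stroke→R1  (closing 1-jn rule on J1)

dq_C1/dt = -E_Se1/7 - 2*q_C1/21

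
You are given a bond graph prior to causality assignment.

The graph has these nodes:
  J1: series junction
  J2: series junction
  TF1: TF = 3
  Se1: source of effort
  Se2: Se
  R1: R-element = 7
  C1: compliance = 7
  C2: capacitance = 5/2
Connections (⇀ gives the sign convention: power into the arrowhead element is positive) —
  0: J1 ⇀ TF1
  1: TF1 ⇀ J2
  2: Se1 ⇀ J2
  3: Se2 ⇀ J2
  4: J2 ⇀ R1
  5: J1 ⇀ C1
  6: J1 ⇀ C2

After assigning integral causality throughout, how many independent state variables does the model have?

2  (C1, C2 all integral)

#2 →J2  (source Se1 imposes e)
#3 →J2  (Se2 fixes effort; stroke away)
#5 →J1  (C1: C, integral causality)
#6 →J1  (prefer integral on C2)
#0 →TF1  (J1 needs exactly one f-in)
#1 →J2  (through TF1, causality passes straight; one stroke at TF1)
#4 →R1  (J2 needs exactly one f-in)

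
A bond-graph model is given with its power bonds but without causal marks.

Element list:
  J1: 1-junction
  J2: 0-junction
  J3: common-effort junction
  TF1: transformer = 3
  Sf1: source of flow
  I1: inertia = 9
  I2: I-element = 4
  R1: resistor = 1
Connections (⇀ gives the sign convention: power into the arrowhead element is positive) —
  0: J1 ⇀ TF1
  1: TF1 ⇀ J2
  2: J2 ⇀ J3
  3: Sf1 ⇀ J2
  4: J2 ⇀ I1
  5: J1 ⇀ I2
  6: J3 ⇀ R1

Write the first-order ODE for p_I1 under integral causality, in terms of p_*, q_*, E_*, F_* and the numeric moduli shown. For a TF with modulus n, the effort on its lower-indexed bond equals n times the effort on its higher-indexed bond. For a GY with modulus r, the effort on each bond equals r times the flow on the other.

dp_I1/dt = F_Sf1 - p_I1/9 + 3*p_I2/4

β3 →Sf1  (Sf1: flow source, stroke at near end)
β4 →I1  (I1 integral (f out))
β5 →I2  (I2 outputs flow p/I2)
β0 →J1  (1-jn J1 has f-setter on 5)
β1 →TF1  (TF1: transformer flips bond 0)
β2 →J2  (only one effort-in slot at J2)
β6 →J3  (J3 needs exactly one e-in)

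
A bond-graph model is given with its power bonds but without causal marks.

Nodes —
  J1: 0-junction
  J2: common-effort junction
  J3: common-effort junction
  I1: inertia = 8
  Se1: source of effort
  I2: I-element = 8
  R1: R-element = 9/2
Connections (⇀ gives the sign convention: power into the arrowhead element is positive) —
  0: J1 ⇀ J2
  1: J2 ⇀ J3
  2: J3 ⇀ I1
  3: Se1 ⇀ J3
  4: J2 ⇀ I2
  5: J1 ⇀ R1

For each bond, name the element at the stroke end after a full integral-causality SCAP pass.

bond 3 stroke at J3  (Se1: effort source, stroke at far end)
bond 1 stroke at J2  (J3 effort already set via bond 3)
bond 2 stroke at I1  (J3 effort already set via bond 3)
bond 0 stroke at J1  (J2 effort already set via bond 1)
bond 4 stroke at I2  (J2: bond 1 brought effort, rest push out)
bond 5 stroke at R1  (common-e at J1 fixed by 0)

#0 stroke at J1
#1 stroke at J2
#2 stroke at I1
#3 stroke at J3
#4 stroke at I2
#5 stroke at R1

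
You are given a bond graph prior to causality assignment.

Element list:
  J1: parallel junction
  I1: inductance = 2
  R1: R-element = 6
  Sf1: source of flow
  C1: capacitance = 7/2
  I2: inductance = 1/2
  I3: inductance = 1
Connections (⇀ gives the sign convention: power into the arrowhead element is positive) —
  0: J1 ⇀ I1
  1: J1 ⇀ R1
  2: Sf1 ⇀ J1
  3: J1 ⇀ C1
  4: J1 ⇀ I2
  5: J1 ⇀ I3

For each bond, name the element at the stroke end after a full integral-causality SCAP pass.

#0 stroke at I1
#1 stroke at R1
#2 stroke at Sf1
#3 stroke at J1
#4 stroke at I2
#5 stroke at I3

β2 stroke at Sf1  (Sf1 fixes flow; stroke at Sf1)
β0 stroke at I1  (I1: I, integral causality)
β3 stroke at J1  (C1 outputs effort q/C1)
β1 stroke at R1  (0-jn J1 has e-setter on 3)
β4 stroke at I2  (0-jn J1 has e-setter on 3)
β5 stroke at I3  (common-e at J1 fixed by 3)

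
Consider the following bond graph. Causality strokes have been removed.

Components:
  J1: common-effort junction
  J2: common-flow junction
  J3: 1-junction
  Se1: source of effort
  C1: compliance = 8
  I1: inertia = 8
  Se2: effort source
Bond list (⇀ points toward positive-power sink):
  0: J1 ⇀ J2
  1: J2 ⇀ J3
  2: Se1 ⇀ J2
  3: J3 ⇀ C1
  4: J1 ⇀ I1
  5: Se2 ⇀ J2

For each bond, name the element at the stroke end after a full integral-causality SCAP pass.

β0 stroke at J1
β1 stroke at J2
β2 stroke at J2
β3 stroke at J3
β4 stroke at I1
β5 stroke at J2

bond 2 |J2  (source Se1 imposes e)
bond 5 |J2  (Se2: effort source, stroke at far end)
bond 3 |J3  (C1 outputs effort q/C1)
bond 1 |J2  (J3 needs exactly one f-in)
bond 0 |J1  (J2: last free bond brings flow in)
bond 4 |I1  (J1: bond 0 brought effort, rest push out)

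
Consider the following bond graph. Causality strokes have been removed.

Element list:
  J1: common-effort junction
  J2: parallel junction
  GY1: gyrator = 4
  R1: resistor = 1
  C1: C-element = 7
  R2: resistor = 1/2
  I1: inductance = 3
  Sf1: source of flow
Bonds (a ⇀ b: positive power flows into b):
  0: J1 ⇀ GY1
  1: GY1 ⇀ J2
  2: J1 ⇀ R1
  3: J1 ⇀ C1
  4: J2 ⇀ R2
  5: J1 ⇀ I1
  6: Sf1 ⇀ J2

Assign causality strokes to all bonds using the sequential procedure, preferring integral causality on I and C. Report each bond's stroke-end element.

bond 6 stroke→Sf1  (Sf1 fixes flow; stroke at Sf1)
bond 3 stroke→J1  (C1 integral (e out))
bond 0 stroke→GY1  (J1: bond 3 brought effort, rest push out)
bond 2 stroke→R1  (J1: bond 3 brought effort, rest push out)
bond 5 stroke→I1  (0-jn J1 has e-setter on 3)
bond 1 stroke→GY1  (GY1 both-in/both-out from 0)
bond 4 stroke→J2  (only one effort-in slot at J2)

#0 |GY1
#1 |GY1
#2 |R1
#3 |J1
#4 |J2
#5 |I1
#6 |Sf1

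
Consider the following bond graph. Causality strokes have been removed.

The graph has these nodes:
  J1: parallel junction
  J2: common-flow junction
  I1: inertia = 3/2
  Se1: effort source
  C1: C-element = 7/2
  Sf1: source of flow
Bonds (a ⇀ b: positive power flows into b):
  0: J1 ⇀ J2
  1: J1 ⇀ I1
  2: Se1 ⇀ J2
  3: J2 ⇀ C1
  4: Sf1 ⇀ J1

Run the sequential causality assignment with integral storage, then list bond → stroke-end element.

bond 0 |J1
bond 1 |I1
bond 2 |J2
bond 3 |J2
bond 4 |Sf1

#2 stroke→J2  (Se1: effort source, stroke at far end)
#4 stroke→Sf1  (source Sf1 imposes f)
#1 stroke→I1  (I1 outputs flow p/I1)
#0 stroke→J1  (J1 needs exactly one e-in)
#3 stroke→J2  (J2: bond 0 brought flow, rest push out)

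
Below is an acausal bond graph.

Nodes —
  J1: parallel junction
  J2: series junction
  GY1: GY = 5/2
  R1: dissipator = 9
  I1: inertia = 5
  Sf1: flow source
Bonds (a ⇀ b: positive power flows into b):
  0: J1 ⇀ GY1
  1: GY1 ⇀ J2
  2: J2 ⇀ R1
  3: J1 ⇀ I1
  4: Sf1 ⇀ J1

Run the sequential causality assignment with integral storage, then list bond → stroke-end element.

b0 stroke at J1
b1 stroke at J2
b2 stroke at R1
b3 stroke at I1
b4 stroke at Sf1

bond 4 →Sf1  (Sf1 (Sf) sets flow on bond)
bond 3 →I1  (I1 outputs flow p/I1)
bond 0 →J1  (J1: last free bond brings effort in)
bond 1 →J2  (GY1 both-in/both-out from 0)
bond 2 →R1  (only one flow-in slot at J2)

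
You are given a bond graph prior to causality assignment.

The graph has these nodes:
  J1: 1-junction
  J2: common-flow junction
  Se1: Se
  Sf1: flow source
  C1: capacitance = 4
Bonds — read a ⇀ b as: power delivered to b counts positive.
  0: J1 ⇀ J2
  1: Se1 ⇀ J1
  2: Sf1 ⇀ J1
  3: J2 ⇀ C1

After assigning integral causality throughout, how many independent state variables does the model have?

b1 stroke→J1  (Se1 fixes effort; stroke away)
b2 stroke→Sf1  (Sf1: flow source, stroke at near end)
b0 stroke→J1  (J1: bond 2 brought flow, rest push out)
b3 stroke→J2  (J2 flow already set via bond 0)

1  (C1 all integral)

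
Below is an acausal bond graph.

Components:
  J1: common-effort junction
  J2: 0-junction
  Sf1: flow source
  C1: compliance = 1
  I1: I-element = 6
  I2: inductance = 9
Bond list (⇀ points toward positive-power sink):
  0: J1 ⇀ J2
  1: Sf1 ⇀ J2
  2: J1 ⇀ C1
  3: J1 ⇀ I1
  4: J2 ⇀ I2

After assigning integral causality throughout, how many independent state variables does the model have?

3  (C1, I1, I2 all integral)

#1 stroke→Sf1  (Sf1 fixes flow; stroke at Sf1)
#2 stroke→J1  (prefer integral on C1)
#0 stroke→J2  (0-jn J1 has e-setter on 2)
#3 stroke→I1  (J1: bond 2 brought effort, rest push out)
#4 stroke→I2  (J2: bond 0 brought effort, rest push out)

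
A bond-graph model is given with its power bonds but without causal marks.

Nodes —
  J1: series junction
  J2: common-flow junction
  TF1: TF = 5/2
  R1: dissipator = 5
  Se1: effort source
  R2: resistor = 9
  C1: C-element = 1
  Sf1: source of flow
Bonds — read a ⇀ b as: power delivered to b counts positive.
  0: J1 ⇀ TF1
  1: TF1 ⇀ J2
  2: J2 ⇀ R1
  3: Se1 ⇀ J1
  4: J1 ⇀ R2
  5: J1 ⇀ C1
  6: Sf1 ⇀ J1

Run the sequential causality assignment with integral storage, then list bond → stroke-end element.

bond 0 stroke→J1
bond 1 stroke→TF1
bond 2 stroke→J2
bond 3 stroke→J1
bond 4 stroke→J1
bond 5 stroke→J1
bond 6 stroke→Sf1

b3 →J1  (Se1 fixes effort; stroke away)
b6 →Sf1  (Sf1 (Sf) sets flow on bond)
b0 →J1  (J1 flow already set via bond 6)
b4 →J1  (common-f at J1 fixed by 6)
b5 →J1  (J1 flow already set via bond 6)
b1 →TF1  (TF TF1: opposite of bond 0)
b2 →J2  (1-jn J2 has f-setter on 1)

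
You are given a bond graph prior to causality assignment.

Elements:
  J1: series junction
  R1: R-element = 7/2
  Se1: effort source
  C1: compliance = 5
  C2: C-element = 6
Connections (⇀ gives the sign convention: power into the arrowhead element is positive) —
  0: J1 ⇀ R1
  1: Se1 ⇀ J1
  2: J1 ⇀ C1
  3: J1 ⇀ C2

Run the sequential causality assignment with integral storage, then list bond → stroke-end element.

β0 |R1
β1 |J1
β2 |J1
β3 |J1

b1 |J1  (Se1 (Se) sets effort on bond)
b2 |J1  (C1 integral (e out))
b3 |J1  (C2 outputs effort q/C2)
b0 |R1  (J1 needs exactly one f-in)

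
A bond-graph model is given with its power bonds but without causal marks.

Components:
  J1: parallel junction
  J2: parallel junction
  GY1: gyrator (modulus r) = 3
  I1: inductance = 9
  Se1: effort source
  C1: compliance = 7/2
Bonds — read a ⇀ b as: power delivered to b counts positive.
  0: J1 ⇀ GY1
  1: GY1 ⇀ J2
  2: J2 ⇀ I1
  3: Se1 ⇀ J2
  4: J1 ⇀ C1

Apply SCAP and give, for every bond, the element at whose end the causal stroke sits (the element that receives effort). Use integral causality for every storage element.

b3 stroke at J2  (Se1 (Se) sets effort on bond)
b1 stroke at GY1  (J2: bond 3 brought effort, rest push out)
b2 stroke at I1  (J2 effort already set via bond 3)
b0 stroke at GY1  (GY1 both-in/both-out from 1)
b4 stroke at J1  (J1 needs exactly one e-in)

#0 |GY1
#1 |GY1
#2 |I1
#3 |J2
#4 |J1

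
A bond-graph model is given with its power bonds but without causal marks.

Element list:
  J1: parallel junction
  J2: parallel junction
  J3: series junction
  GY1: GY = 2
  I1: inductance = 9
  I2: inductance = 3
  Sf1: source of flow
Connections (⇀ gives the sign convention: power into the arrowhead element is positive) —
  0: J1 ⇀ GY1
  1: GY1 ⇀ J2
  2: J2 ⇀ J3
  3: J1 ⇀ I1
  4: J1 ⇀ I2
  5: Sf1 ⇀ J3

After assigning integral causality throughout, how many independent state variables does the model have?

2  (I1, I2 all integral)

β5 stroke at Sf1  (Sf1: flow source, stroke at near end)
β2 stroke at J3  (J3 flow already set via bond 5)
β1 stroke at J2  (closing 0-jn rule on J2)
β0 stroke at J1  (GY1: gyrator matches bond 1)
β3 stroke at I1  (0-jn J1 has e-setter on 0)
β4 stroke at I2  (J1: bond 0 brought effort, rest push out)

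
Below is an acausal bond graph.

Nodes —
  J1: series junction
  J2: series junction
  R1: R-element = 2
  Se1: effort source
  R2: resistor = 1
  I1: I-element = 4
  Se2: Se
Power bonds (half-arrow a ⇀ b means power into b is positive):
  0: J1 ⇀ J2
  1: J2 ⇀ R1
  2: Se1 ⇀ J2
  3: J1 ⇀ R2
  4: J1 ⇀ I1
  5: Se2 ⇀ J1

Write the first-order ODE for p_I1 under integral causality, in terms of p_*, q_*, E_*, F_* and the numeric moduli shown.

dp_I1/dt = E_Se1 + E_Se2 - 3*p_I1/4

b2 stroke at J2  (Se1 fixes effort; stroke away)
b5 stroke at J1  (Se2: effort source, stroke at far end)
b4 stroke at I1  (I1 integral (f out))
b0 stroke at J1  (common-f at J1 fixed by 4)
b3 stroke at J1  (common-f at J1 fixed by 4)
b1 stroke at J2  (common-f at J2 fixed by 0)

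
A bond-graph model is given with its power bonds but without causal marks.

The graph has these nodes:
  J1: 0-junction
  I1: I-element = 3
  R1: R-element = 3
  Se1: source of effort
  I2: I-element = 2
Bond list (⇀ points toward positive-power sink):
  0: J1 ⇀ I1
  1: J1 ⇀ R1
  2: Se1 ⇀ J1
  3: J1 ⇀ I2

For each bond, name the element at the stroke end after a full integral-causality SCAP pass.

bond 0 →I1
bond 1 →R1
bond 2 →J1
bond 3 →I2

bond 2 |J1  (Se1 fixes effort; stroke away)
bond 0 |I1  (0-jn J1 has e-setter on 2)
bond 1 |R1  (0-jn J1 has e-setter on 2)
bond 3 |I2  (J1: bond 2 brought effort, rest push out)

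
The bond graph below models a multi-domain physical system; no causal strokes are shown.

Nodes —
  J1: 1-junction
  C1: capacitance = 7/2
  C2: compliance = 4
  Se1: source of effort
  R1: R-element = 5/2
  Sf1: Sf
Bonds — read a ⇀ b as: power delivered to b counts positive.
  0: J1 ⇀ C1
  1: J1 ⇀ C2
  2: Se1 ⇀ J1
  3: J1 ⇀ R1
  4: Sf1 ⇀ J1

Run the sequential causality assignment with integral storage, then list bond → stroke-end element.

#2 |J1  (Se1 (Se) sets effort on bond)
#4 |Sf1  (Sf1 fixes flow; stroke at Sf1)
#0 |J1  (J1 flow already set via bond 4)
#1 |J1  (1-jn J1 has f-setter on 4)
#3 |J1  (common-f at J1 fixed by 4)

#0 |J1
#1 |J1
#2 |J1
#3 |J1
#4 |Sf1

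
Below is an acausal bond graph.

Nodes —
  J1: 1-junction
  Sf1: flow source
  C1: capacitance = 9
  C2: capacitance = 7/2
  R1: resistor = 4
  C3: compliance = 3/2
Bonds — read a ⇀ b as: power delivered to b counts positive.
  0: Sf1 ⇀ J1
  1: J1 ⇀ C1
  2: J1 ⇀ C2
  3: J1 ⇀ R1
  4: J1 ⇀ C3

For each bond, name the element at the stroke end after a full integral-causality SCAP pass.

bond 0 →Sf1
bond 1 →J1
bond 2 →J1
bond 3 →J1
bond 4 →J1

#0 stroke→Sf1  (Sf1: flow source, stroke at near end)
#1 stroke→J1  (1-jn J1 has f-setter on 0)
#2 stroke→J1  (J1: bond 0 brought flow, rest push out)
#3 stroke→J1  (common-f at J1 fixed by 0)
#4 stroke→J1  (1-jn J1 has f-setter on 0)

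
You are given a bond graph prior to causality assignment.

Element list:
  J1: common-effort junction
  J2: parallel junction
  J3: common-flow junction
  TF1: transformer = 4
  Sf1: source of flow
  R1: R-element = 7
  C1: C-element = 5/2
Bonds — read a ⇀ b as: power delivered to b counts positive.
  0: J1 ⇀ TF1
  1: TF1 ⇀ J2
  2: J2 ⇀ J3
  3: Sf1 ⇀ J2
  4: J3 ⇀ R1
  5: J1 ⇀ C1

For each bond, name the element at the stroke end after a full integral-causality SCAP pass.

b0 stroke at TF1
b1 stroke at J2
b2 stroke at J3
b3 stroke at Sf1
b4 stroke at R1
b5 stroke at J1

#3 |Sf1  (Sf1: flow source, stroke at near end)
#5 |J1  (C1: C, integral causality)
#0 |TF1  (J1: bond 5 brought effort, rest push out)
#1 |J2  (TF1: transformer flips bond 0)
#2 |J3  (J2: bond 1 brought effort, rest push out)
#4 |R1  (closing 1-jn rule on J3)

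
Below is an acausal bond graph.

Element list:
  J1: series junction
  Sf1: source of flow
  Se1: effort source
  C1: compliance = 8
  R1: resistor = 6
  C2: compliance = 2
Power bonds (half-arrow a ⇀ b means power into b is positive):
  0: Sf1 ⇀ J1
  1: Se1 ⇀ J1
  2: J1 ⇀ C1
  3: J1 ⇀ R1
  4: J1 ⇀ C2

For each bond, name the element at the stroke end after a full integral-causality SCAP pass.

β0 stroke→Sf1
β1 stroke→J1
β2 stroke→J1
β3 stroke→J1
β4 stroke→J1

bond 0 |Sf1  (Sf1 fixes flow; stroke at Sf1)
bond 1 |J1  (Se1: effort source, stroke at far end)
bond 2 |J1  (J1: bond 0 brought flow, rest push out)
bond 3 |J1  (J1 flow already set via bond 0)
bond 4 |J1  (1-jn J1 has f-setter on 0)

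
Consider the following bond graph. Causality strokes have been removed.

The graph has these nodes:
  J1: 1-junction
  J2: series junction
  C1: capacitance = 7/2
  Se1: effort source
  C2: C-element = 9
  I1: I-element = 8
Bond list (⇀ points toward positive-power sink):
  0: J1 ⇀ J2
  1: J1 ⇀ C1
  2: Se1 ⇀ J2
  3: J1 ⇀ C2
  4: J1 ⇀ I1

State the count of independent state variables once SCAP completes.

3  (C1, C2, I1 all integral)

β2 →J2  (Se1 fixes effort; stroke away)
β0 →J1  (closing 1-jn rule on J2)
β1 →J1  (C1: C, integral causality)
β3 →J1  (C2 outputs effort q/C2)
β4 →I1  (J1: last free bond brings flow in)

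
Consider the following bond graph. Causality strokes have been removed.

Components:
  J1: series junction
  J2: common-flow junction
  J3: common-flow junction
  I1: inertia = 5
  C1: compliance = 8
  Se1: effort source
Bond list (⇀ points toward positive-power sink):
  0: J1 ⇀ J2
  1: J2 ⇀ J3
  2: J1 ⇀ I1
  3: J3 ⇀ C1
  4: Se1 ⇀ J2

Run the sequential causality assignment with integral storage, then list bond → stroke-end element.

β0 →J1
β1 →J2
β2 →I1
β3 →J3
β4 →J2

bond 4 →J2  (Se1 fixes effort; stroke away)
bond 2 →I1  (prefer integral on I1)
bond 0 →J1  (common-f at J1 fixed by 2)
bond 1 →J2  (J2 flow already set via bond 0)
bond 3 →J3  (1-jn J3 has f-setter on 1)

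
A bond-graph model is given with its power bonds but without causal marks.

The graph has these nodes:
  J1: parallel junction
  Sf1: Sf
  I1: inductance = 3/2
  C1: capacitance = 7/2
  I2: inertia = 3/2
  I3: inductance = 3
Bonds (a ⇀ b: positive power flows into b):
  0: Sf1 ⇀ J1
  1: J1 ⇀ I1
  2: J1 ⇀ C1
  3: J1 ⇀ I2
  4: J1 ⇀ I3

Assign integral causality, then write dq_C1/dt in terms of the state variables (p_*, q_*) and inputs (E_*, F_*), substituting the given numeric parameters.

b0 stroke→Sf1  (source Sf1 imposes f)
b1 stroke→I1  (I1 integral (f out))
b2 stroke→J1  (C1: C, integral causality)
b3 stroke→I2  (J1: bond 2 brought effort, rest push out)
b4 stroke→I3  (J1: bond 2 brought effort, rest push out)

dq_C1/dt = F_Sf1 - 2*p_I1/3 - 2*p_I2/3 - p_I3/3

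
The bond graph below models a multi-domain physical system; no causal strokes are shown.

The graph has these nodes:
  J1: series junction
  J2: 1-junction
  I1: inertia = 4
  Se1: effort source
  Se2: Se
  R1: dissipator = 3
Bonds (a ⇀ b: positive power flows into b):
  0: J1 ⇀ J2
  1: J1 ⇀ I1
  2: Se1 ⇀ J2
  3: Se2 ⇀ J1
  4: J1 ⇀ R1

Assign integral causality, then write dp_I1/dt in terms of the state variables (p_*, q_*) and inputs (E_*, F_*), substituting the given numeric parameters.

β2 |J2  (Se1 fixes effort; stroke away)
β3 |J1  (Se2 (Se) sets effort on bond)
β0 |J1  (J2 needs exactly one f-in)
β1 |I1  (I1 integral (f out))
β4 |J1  (common-f at J1 fixed by 1)

dp_I1/dt = E_Se1 + E_Se2 - 3*p_I1/4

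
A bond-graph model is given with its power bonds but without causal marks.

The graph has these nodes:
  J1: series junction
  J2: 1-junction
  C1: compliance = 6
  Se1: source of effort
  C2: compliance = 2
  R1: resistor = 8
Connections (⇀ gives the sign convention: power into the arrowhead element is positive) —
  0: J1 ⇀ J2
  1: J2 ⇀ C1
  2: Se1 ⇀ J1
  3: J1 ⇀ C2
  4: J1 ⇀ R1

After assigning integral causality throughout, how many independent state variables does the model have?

bond 2 |J1  (Se1 (Se) sets effort on bond)
bond 1 |J2  (C1 outputs effort q/C1)
bond 0 |J1  (J2: last free bond brings flow in)
bond 3 |J1  (C2 outputs effort q/C2)
bond 4 |R1  (only one flow-in slot at J1)

2  (C1, C2 all integral)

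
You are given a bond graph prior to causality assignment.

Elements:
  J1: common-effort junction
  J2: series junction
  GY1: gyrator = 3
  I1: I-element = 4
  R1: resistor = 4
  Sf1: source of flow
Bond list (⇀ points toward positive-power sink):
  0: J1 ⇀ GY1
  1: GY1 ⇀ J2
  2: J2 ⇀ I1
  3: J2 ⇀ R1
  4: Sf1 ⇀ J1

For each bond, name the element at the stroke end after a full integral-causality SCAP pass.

b0 →J1
b1 →J2
b2 →I1
b3 →J2
b4 →Sf1

#4 →Sf1  (source Sf1 imposes f)
#0 →J1  (J1 needs exactly one e-in)
#1 →J2  (GY GY1: same side as bond 0)
#2 →I1  (I1 outputs flow p/I1)
#3 →J2  (J2: bond 2 brought flow, rest push out)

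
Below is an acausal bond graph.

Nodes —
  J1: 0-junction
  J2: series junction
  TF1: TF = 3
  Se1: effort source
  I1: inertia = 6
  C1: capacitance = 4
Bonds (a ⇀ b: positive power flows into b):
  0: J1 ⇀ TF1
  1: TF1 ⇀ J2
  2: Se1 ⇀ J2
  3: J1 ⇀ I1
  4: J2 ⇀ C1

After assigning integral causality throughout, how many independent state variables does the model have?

2  (C1, I1 all integral)

bond 2 →J2  (source Se1 imposes e)
bond 3 →I1  (prefer integral on I1)
bond 0 →J1  (closing 0-jn rule on J1)
bond 1 →TF1  (TF TF1: opposite of bond 0)
bond 4 →J2  (J2: bond 1 brought flow, rest push out)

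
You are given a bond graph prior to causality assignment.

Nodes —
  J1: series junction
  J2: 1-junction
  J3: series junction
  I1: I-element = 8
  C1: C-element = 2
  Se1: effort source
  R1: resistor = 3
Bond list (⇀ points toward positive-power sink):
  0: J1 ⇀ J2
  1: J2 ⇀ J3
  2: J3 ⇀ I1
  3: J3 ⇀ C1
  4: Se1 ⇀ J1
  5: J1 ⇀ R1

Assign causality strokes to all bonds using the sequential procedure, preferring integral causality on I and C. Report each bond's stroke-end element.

β4 stroke at J1  (Se1: effort source, stroke at far end)
β2 stroke at I1  (prefer integral on I1)
β1 stroke at J3  (J3: bond 2 brought flow, rest push out)
β3 stroke at J3  (1-jn J3 has f-setter on 2)
β0 stroke at J2  (J2 flow already set via bond 1)
β5 stroke at J1  (common-f at J1 fixed by 0)

#0 →J2
#1 →J3
#2 →I1
#3 →J3
#4 →J1
#5 →J1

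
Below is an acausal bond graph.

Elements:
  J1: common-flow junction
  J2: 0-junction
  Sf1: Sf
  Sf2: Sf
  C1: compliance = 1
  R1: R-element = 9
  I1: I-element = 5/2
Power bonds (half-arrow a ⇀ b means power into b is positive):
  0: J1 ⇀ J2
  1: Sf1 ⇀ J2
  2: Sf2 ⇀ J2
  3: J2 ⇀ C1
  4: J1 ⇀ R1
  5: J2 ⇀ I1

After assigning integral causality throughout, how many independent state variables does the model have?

2  (C1, I1 all integral)

b1 |Sf1  (Sf1 (Sf) sets flow on bond)
b2 |Sf2  (source Sf2 imposes f)
b3 |J2  (C1 integral (e out))
b0 |J1  (J2 effort already set via bond 3)
b5 |I1  (J2: bond 3 brought effort, rest push out)
b4 |R1  (closing 1-jn rule on J1)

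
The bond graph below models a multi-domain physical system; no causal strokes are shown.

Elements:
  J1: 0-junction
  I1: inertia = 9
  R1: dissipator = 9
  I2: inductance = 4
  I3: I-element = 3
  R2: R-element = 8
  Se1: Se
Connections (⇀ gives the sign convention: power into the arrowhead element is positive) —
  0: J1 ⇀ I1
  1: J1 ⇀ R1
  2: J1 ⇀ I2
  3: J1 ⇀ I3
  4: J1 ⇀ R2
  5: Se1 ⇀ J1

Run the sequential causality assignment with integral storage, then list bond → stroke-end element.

b0 stroke at I1
b1 stroke at R1
b2 stroke at I2
b3 stroke at I3
b4 stroke at R2
b5 stroke at J1

#5 stroke→J1  (source Se1 imposes e)
#0 stroke→I1  (common-e at J1 fixed by 5)
#1 stroke→R1  (0-jn J1 has e-setter on 5)
#2 stroke→I2  (J1: bond 5 brought effort, rest push out)
#3 stroke→I3  (0-jn J1 has e-setter on 5)
#4 stroke→R2  (J1: bond 5 brought effort, rest push out)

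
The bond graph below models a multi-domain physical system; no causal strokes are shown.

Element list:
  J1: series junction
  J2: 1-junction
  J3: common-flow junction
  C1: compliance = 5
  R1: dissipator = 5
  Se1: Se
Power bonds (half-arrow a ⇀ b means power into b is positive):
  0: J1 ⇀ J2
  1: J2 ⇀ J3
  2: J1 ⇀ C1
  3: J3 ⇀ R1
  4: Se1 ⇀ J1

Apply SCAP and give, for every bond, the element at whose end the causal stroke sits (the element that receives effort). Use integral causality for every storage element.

bond 0 stroke at J2
bond 1 stroke at J3
bond 2 stroke at J1
bond 3 stroke at R1
bond 4 stroke at J1

#4 stroke at J1  (Se1 (Se) sets effort on bond)
#2 stroke at J1  (C1 outputs effort q/C1)
#0 stroke at J2  (J1: last free bond brings flow in)
#1 stroke at J3  (closing 1-jn rule on J2)
#3 stroke at R1  (only one flow-in slot at J3)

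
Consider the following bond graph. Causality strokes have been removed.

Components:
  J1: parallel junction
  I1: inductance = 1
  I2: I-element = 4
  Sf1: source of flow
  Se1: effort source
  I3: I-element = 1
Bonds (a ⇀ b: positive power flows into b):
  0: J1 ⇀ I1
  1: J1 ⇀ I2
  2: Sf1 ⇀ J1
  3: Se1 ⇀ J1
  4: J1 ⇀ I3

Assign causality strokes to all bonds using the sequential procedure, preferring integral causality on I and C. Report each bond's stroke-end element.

β2 |Sf1  (Sf1: flow source, stroke at near end)
β3 |J1  (Se1: effort source, stroke at far end)
β0 |I1  (J1 effort already set via bond 3)
β1 |I2  (J1: bond 3 brought effort, rest push out)
β4 |I3  (J1 effort already set via bond 3)

#0 |I1
#1 |I2
#2 |Sf1
#3 |J1
#4 |I3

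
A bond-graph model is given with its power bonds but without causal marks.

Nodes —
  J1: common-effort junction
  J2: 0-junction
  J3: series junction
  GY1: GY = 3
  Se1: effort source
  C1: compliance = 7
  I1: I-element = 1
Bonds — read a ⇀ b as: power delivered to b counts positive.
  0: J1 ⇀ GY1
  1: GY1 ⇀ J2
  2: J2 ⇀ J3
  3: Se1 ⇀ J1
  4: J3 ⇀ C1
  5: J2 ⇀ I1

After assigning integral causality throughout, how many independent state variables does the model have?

bond 3 |J1  (Se1: effort source, stroke at far end)
bond 0 |GY1  (common-e at J1 fixed by 3)
bond 1 |GY1  (GY1: gyrator matches bond 0)
bond 4 |J3  (prefer integral on C1)
bond 2 |J2  (only one flow-in slot at J3)
bond 5 |I1  (J2 effort already set via bond 2)

2  (C1, I1 all integral)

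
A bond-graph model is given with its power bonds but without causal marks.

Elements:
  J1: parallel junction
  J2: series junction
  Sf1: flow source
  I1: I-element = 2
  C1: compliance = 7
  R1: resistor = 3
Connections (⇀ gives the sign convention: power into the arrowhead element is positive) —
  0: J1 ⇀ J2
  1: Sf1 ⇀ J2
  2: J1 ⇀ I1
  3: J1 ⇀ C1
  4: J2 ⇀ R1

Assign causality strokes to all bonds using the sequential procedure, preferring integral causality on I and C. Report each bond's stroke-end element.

β0 →J2
β1 →Sf1
β2 →I1
β3 →J1
β4 →J2

b1 stroke→Sf1  (Sf1 fixes flow; stroke at Sf1)
b0 stroke→J2  (J2: bond 1 brought flow, rest push out)
b4 stroke→J2  (1-jn J2 has f-setter on 1)
b2 stroke→I1  (I1 outputs flow p/I1)
b3 stroke→J1  (J1: last free bond brings effort in)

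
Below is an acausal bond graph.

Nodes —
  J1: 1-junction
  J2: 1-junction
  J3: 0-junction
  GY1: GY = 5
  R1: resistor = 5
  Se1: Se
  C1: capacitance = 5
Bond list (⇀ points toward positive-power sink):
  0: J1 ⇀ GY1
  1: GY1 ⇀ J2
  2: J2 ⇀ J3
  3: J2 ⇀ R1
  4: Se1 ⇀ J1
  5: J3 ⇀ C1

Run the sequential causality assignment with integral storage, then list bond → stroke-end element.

b4 stroke at J1  (source Se1 imposes e)
b0 stroke at GY1  (J1: last free bond brings flow in)
b1 stroke at GY1  (GY1 both-in/both-out from 0)
b2 stroke at J2  (common-f at J2 fixed by 1)
b3 stroke at J2  (common-f at J2 fixed by 1)
b5 stroke at J3  (J3 needs exactly one e-in)

β0 stroke at GY1
β1 stroke at GY1
β2 stroke at J2
β3 stroke at J2
β4 stroke at J1
β5 stroke at J3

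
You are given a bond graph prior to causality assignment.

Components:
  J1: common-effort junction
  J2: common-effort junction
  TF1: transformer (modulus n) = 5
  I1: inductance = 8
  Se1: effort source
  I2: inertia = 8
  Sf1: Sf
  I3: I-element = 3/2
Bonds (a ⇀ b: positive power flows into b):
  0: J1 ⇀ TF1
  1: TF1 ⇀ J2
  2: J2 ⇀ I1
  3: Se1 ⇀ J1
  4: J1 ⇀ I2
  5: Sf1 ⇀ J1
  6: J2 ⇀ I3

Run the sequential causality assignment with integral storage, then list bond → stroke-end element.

bond 3 →J1  (Se1 fixes effort; stroke away)
bond 5 →Sf1  (Sf1 fixes flow; stroke at Sf1)
bond 0 →TF1  (0-jn J1 has e-setter on 3)
bond 4 →I2  (J1 effort already set via bond 3)
bond 1 →J2  (through TF1, causality passes straight; one stroke at TF1)
bond 2 →I1  (J2 effort already set via bond 1)
bond 6 →I3  (J2: bond 1 brought effort, rest push out)

#0 stroke at TF1
#1 stroke at J2
#2 stroke at I1
#3 stroke at J1
#4 stroke at I2
#5 stroke at Sf1
#6 stroke at I3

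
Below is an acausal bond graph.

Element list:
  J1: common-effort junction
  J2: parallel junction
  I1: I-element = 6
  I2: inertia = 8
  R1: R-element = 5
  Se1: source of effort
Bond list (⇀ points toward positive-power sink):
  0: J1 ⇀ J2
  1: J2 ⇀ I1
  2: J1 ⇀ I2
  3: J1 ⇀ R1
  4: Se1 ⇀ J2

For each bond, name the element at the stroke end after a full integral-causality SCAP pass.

β4 |J2  (Se1 fixes effort; stroke away)
β0 |J1  (0-jn J2 has e-setter on 4)
β1 |I1  (common-e at J2 fixed by 4)
β2 |I2  (J1: bond 0 brought effort, rest push out)
β3 |R1  (common-e at J1 fixed by 0)

b0 stroke→J1
b1 stroke→I1
b2 stroke→I2
b3 stroke→R1
b4 stroke→J2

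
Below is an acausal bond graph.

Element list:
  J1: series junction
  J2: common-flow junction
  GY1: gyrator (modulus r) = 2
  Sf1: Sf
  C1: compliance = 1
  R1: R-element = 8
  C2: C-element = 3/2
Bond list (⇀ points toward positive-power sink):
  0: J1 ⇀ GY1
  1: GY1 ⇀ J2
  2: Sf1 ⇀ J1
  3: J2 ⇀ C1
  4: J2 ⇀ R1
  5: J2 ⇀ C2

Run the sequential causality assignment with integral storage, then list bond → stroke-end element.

β2 →Sf1  (Sf1 fixes flow; stroke at Sf1)
β0 →J1  (1-jn J1 has f-setter on 2)
β1 →J2  (GY GY1: same side as bond 0)
β3 →J2  (C1 outputs effort q/C1)
β5 →J2  (C2 integral (e out))
β4 →R1  (only one flow-in slot at J2)

β0 stroke→J1
β1 stroke→J2
β2 stroke→Sf1
β3 stroke→J2
β4 stroke→R1
β5 stroke→J2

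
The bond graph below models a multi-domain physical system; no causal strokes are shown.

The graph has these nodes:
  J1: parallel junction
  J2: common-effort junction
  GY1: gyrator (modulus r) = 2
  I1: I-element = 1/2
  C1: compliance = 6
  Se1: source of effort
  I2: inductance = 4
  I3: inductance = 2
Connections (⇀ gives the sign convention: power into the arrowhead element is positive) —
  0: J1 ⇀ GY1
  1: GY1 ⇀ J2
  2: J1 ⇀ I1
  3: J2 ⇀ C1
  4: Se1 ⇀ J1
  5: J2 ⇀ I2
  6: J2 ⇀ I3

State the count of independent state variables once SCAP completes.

4  (C1, I1, I2, I3 all integral)

β4 |J1  (Se1 (Se) sets effort on bond)
β0 |GY1  (J1: bond 4 brought effort, rest push out)
β2 |I1  (common-e at J1 fixed by 4)
β1 |GY1  (GY1 both-in/both-out from 0)
β3 |J2  (C1: C, integral causality)
β5 |I2  (J2 effort already set via bond 3)
β6 |I3  (0-jn J2 has e-setter on 3)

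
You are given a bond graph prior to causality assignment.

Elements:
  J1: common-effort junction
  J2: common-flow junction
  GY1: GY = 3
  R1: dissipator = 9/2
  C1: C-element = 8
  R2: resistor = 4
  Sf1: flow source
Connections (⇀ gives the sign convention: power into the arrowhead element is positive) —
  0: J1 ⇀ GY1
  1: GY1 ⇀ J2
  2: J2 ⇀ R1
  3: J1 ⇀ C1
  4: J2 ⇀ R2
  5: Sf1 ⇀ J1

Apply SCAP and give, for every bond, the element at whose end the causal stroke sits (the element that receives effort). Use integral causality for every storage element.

bond 5 stroke at Sf1  (Sf1: flow source, stroke at near end)
bond 3 stroke at J1  (C1: C, integral causality)
bond 0 stroke at GY1  (0-jn J1 has e-setter on 3)
bond 1 stroke at GY1  (GY GY1: same side as bond 0)
bond 2 stroke at J2  (1-jn J2 has f-setter on 1)
bond 4 stroke at J2  (1-jn J2 has f-setter on 1)

β0 |GY1
β1 |GY1
β2 |J2
β3 |J1
β4 |J2
β5 |Sf1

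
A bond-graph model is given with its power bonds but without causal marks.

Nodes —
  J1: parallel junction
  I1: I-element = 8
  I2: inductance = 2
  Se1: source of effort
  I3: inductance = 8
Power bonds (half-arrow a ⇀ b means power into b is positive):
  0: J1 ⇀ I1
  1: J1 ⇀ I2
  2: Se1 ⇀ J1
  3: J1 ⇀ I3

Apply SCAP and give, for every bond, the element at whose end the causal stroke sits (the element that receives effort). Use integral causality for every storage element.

bond 2 →J1  (Se1 (Se) sets effort on bond)
bond 0 →I1  (common-e at J1 fixed by 2)
bond 1 →I2  (common-e at J1 fixed by 2)
bond 3 →I3  (J1 effort already set via bond 2)

#0 |I1
#1 |I2
#2 |J1
#3 |I3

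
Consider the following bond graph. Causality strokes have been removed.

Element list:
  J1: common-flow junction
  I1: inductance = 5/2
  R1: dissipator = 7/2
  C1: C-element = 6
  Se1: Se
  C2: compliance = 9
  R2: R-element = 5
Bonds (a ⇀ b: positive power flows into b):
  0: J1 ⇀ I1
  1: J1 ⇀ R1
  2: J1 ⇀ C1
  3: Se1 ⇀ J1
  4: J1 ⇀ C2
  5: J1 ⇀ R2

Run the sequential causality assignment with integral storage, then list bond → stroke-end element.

b0 |I1
b1 |J1
b2 |J1
b3 |J1
b4 |J1
b5 |J1

#3 |J1  (Se1: effort source, stroke at far end)
#0 |I1  (I1 integral (f out))
#1 |J1  (J1: bond 0 brought flow, rest push out)
#2 |J1  (common-f at J1 fixed by 0)
#4 |J1  (J1: bond 0 brought flow, rest push out)
#5 |J1  (J1: bond 0 brought flow, rest push out)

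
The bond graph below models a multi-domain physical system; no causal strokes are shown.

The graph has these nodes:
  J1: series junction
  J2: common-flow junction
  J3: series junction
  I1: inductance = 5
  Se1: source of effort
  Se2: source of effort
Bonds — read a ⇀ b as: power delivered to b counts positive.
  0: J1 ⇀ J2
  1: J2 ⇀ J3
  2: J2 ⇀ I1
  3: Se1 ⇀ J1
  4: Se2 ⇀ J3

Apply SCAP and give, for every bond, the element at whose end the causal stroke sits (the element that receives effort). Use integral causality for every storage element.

bond 0 stroke→J2
bond 1 stroke→J2
bond 2 stroke→I1
bond 3 stroke→J1
bond 4 stroke→J3

b3 stroke at J1  (source Se1 imposes e)
b4 stroke at J3  (Se2 (Se) sets effort on bond)
b0 stroke at J2  (J1 needs exactly one f-in)
b1 stroke at J2  (closing 1-jn rule on J3)
b2 stroke at I1  (closing 1-jn rule on J2)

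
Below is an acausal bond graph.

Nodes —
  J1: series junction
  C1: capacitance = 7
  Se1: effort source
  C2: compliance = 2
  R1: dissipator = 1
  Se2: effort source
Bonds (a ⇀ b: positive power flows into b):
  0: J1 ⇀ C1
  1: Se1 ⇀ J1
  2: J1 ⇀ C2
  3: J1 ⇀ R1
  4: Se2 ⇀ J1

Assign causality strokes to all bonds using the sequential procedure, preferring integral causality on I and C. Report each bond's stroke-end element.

b0 stroke at J1
b1 stroke at J1
b2 stroke at J1
b3 stroke at R1
b4 stroke at J1

b1 |J1  (Se1 fixes effort; stroke away)
b4 |J1  (Se2: effort source, stroke at far end)
b0 |J1  (C1 outputs effort q/C1)
b2 |J1  (C2 outputs effort q/C2)
b3 |R1  (J1: last free bond brings flow in)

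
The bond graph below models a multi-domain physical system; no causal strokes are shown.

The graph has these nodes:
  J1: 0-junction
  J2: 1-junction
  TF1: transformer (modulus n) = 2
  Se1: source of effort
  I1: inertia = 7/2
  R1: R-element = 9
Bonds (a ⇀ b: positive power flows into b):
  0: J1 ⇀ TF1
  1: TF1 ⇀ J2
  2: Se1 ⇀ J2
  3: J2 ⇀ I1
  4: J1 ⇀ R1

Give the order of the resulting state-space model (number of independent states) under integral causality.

bond 2 |J2  (source Se1 imposes e)
bond 3 |I1  (I1 integral (f out))
bond 1 |J2  (1-jn J2 has f-setter on 3)
bond 0 |TF1  (TF TF1: opposite of bond 1)
bond 4 |J1  (closing 0-jn rule on J1)

1  (I1 all integral)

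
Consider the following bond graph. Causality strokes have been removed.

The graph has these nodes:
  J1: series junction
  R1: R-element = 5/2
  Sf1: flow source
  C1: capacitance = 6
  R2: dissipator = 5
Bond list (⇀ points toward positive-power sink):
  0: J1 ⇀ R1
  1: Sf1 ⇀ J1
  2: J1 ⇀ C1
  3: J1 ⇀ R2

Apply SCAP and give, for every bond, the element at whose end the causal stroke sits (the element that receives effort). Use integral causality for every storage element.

#0 |J1
#1 |Sf1
#2 |J1
#3 |J1

bond 1 →Sf1  (Sf1 (Sf) sets flow on bond)
bond 0 →J1  (1-jn J1 has f-setter on 1)
bond 2 →J1  (1-jn J1 has f-setter on 1)
bond 3 →J1  (1-jn J1 has f-setter on 1)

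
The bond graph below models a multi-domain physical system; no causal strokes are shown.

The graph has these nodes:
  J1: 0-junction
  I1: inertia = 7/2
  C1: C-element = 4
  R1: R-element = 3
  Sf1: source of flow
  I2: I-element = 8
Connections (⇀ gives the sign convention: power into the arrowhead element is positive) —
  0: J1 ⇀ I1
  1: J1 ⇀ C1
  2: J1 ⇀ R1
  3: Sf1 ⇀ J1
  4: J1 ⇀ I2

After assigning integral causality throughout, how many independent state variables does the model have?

3  (C1, I1, I2 all integral)

β3 stroke→Sf1  (Sf1: flow source, stroke at near end)
β0 stroke→I1  (I1 outputs flow p/I1)
β1 stroke→J1  (prefer integral on C1)
β2 stroke→R1  (J1 effort already set via bond 1)
β4 stroke→I2  (J1: bond 1 brought effort, rest push out)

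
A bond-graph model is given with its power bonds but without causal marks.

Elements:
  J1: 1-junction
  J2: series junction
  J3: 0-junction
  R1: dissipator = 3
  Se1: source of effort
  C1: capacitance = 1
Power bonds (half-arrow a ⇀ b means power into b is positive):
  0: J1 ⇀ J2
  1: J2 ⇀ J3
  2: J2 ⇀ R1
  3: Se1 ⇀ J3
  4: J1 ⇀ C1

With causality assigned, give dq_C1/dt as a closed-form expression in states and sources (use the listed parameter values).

dq_C1/dt = -E_Se1/3 - q_C1/3

bond 3 stroke→J3  (Se1 (Se) sets effort on bond)
bond 1 stroke→J2  (J3: bond 3 brought effort, rest push out)
bond 4 stroke→J1  (prefer integral on C1)
bond 0 stroke→J2  (only one flow-in slot at J1)
bond 2 stroke→R1  (J2: last free bond brings flow in)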